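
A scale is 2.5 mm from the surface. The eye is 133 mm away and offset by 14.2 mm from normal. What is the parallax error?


error = h * offset / d
= 2.5 * 14.2 / 133
= 0.2669

0.2669


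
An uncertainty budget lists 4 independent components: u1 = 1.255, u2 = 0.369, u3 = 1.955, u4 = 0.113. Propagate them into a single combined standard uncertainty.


uc = sqrt(1.255^2 + 0.369^2 + 1.955^2 + 0.113^2)
uc = sqrt(5.54598)
uc = 2.3550

2.3550


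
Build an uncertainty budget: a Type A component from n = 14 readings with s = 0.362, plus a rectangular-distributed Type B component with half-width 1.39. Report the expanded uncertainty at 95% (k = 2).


u_A = s / sqrt(n) = 0.362 / sqrt(14) = 0.09674857
u_B = half_width / sqrt(3) = 1.39 / sqrt(3) = 0.80251687
uc = sqrt(u_A^2 + u_B^2) = sqrt(0.09674857^2 + 0.80251687^2) = 0.80832766
U = k * uc = 2 * 0.80832766
U = 1.6167

1.6167


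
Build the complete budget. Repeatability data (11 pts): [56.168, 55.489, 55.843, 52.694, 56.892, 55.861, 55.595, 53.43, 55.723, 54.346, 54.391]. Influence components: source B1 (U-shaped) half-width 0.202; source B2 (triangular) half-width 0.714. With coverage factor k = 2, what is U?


mean = (56.168 + 55.489 + 55.843 + 52.694 + 56.892 + 55.861 + 55.595 + 53.43 + 55.723 + 54.346 + 54.391) / 11 = 55.13018182
s = sqrt(sum((x - mean)^2)/(n-1)) = 1.2612076
u_A = s / sqrt(n) = 1.2612076 / sqrt(11) = 0.3802684
u_B1 = 0.202 / sqrt(2) = 0.14283557
u_B2 = 0.714 / sqrt(6) = 0.29148928
uc = sqrt(0.3802684^2 + 0.14283557^2 + 0.29148928^2) = 0.49997206
U = k * uc = 2 * 0.49997206
U = 0.9999

0.9999


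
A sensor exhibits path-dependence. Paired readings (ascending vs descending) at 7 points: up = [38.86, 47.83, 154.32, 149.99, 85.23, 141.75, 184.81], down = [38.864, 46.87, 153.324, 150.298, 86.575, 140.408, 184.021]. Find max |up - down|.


|38.86 - 38.864| = 0.0040
|47.83 - 46.87| = 0.9600
|154.32 - 153.324| = 0.9960
|149.99 - 150.298| = 0.3080
|85.23 - 86.575| = 1.3450
|141.75 - 140.408| = 1.3420
|184.81 - 184.021| = 0.7890
hysteresis = max(diffs) = 1.3450

1.3450


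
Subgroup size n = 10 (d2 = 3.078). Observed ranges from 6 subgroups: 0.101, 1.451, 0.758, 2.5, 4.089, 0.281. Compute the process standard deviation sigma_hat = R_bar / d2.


R_bar = (0.101 + 1.451 + 0.758 + 2.5 + 4.089 + 0.281) / 6
R_bar = 9.18 / 6 = 1.53
sigma_hat = R_bar / d2 = 1.53 / 3.078 = 0.4971

0.4971


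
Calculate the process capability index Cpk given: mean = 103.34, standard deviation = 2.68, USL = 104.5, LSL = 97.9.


Cpu = (USL - mean) / (3*sigma) = (104.5 - 103.34) / (3*2.68) = 0.1443
Cpl = (mean - LSL) / (3*sigma) = (103.34 - 97.9) / (3*2.68) = 0.6766
Cpk = min(Cpu, Cpl) = 0.1443

0.1443


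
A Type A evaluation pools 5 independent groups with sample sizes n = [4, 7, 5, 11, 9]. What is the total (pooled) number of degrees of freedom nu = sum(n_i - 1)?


nu = sum_i (n_i - 1)
nu = ((4 - 1) + (7 - 1) + (5 - 1) + (11 - 1) + (9 - 1))
nu = 3 + 6 + 4 + 10 + 8
nu = 31

31


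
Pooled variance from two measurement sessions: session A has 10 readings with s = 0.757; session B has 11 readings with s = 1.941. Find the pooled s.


s_p = sqrt(((n1-1)*s1^2 + (n2-1)*s2^2) / (n1+n2-2))
numerator = (10-1)*0.757^2 + (11-1)*1.941^2 = 5.157441 + 37.67481 = 42.832251
denominator = 10 + 11 - 2 = 19
s_p^2 = 42.832251 / 19 = 2.254329
s_p = sqrt(2.254329) = 1.5014

1.5014


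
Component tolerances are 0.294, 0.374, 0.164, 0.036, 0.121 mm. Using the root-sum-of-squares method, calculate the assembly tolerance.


RSS = sqrt(0.294^2 + 0.374^2 + 0.164^2 + 0.036^2 + 0.121^2)
= sqrt(0.269145)
= 0.5188

0.5188


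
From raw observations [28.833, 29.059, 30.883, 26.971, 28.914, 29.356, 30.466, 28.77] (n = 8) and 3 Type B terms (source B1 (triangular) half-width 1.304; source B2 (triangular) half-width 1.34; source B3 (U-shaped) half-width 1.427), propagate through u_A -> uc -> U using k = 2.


mean = (28.833 + 29.059 + 30.883 + 26.971 + 28.914 + 29.356 + 30.466 + 28.77) / 8 = 29.1565
s = sqrt(sum((x - mean)^2)/(n-1)) = 1.1852757
u_A = s / sqrt(n) = 1.1852757 / sqrt(8) = 0.41905824
u_B1 = 1.304 / sqrt(6) = 0.53235577
u_B2 = 1.34 / sqrt(6) = 0.54705271
u_B3 = 1.427 / sqrt(2) = 1.0090414
uc = sqrt(0.41905824^2 + 0.53235577^2 + 0.54705271^2 + 1.0090414^2) = 1.332833
U = k * uc = 2 * 1.332833
U = 2.6657

2.6657


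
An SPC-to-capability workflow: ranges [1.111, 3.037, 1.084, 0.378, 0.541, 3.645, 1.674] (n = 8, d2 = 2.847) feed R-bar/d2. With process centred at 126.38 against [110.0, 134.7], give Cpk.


R_bar = (1.111 + 3.037 + 1.084 + 0.378 + 0.541 + 3.645 + 1.674) / 7 = 1.6385714
sigma = R_bar / d2 = 1.6385714 / 2.847 = 0.57554317
Cp = (USL - LSL)/(6*sigma) = (134.7 - 110.0)/(6*0.57554317) = 7.1527
Cpu = (134.7 - 126.38)/(3*0.57554317) = 4.8186
Cpl = (126.38 - 110.0)/(3*0.57554317) = 9.4867
Cpk = min(Cpu, Cpl) = 4.8186

4.8186


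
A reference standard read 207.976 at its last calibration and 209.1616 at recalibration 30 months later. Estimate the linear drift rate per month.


rate = (v2 - v1) / months
= (209.1616 - 207.976) / 30
= 1.1856 / 30
= 0.0395

0.0395


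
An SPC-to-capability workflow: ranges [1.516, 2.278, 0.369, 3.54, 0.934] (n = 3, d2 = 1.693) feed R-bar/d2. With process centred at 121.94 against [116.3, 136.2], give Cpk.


R_bar = (1.516 + 2.278 + 0.369 + 3.54 + 0.934) / 5 = 1.7274
sigma = R_bar / d2 = 1.7274 / 1.693 = 1.020319
Cp = (USL - LSL)/(6*sigma) = (136.2 - 116.3)/(6*1.020319) = 3.2506
Cpu = (136.2 - 121.94)/(3*1.020319) = 4.6587
Cpl = (121.94 - 116.3)/(3*1.020319) = 1.8426
Cpk = min(Cpu, Cpl) = 1.8426

1.8426


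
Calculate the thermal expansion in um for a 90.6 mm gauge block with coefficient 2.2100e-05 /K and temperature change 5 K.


dL = L * alpha * dT
= 90.6 * 2.2100e-05 * 5
= 0.0100113 mm
dL_um = 0.0100113 * 1000 = 10.0113 um

10.0113


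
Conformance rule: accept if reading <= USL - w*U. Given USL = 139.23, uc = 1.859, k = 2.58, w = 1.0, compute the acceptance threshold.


U = k * uc = 2.58 * 1.859 = 4.79622
guard band g = w * U = 1.0 * 4.79622 = 4.79622
AL = USL - g = 139.23 - 4.79622
AL = 134.4338

134.4338


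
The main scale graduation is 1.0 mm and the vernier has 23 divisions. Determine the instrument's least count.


LC = MSD / n_div
= 1.0 / 23
= 0.0435

0.0435


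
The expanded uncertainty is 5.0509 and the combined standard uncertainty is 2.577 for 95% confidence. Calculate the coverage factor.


k = U / uc
k = 5.0509 / 2.577
k = 1.96

1.96


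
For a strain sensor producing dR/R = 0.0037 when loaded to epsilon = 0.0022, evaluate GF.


GF = (dR/R) / epsilon
= 0.0037 / 0.0022
= 1.6818

1.6818


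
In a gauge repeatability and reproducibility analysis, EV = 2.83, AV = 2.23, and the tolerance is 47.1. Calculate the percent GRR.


GRR = sqrt(EV^2 + AV^2) = sqrt(2.83^2 + 2.23^2) = 3.6030265
%GRR = GRR / tol * 100 = 3.6030265 / 47.1 * 100
%GRR = 7.6497

7.6497


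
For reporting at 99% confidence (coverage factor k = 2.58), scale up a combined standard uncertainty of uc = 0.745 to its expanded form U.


U = k * uc
U = 2.58 * 0.745
U = 1.9221

1.9221


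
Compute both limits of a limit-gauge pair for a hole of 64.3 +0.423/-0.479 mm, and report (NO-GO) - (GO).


GO = nominal - lower_tol (smallest hole = maximum material condition)
GO = 64.3 - 0.479 = 63.821
NO-GO = nominal + upper_tol (largest hole = least material condition)
NO-GO = 64.3 + 0.423 = 64.723
spread = NO-GO - GO = 64.723 - 63.821 = 0.9020

0.9020


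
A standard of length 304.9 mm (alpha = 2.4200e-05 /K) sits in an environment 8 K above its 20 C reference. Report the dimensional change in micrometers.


dL = L * alpha * dT
= 304.9 * 2.4200e-05 * 8
= 0.0590286 mm
dL_um = 0.0590286 * 1000 = 59.0286 um

59.0286


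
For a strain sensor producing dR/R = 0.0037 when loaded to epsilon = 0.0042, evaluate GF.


GF = (dR/R) / epsilon
= 0.0037 / 0.0042
= 0.8810

0.8810


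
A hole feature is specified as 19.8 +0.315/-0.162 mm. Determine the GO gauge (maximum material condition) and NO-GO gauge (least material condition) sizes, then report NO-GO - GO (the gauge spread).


GO = nominal - lower_tol (smallest hole = maximum material condition)
GO = 19.8 - 0.162 = 19.638
NO-GO = nominal + upper_tol (largest hole = least material condition)
NO-GO = 19.8 + 0.315 = 20.115
spread = NO-GO - GO = 20.115 - 19.638 = 0.4770

0.4770


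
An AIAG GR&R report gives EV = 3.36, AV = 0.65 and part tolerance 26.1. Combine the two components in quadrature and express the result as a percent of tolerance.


GRR = sqrt(EV^2 + AV^2) = sqrt(3.36^2 + 0.65^2) = 3.4222946
%GRR = GRR / tol * 100 = 3.4222946 / 26.1 * 100
%GRR = 13.1122

13.1122


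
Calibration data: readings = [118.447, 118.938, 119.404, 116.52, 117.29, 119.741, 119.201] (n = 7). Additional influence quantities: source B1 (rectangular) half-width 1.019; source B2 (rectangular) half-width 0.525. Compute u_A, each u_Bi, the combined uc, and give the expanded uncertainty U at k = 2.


mean = (118.447 + 118.938 + 119.404 + 116.52 + 117.29 + 119.741 + 119.201) / 7 = 118.5058571
s = sqrt(sum((x - mean)^2)/(n-1)) = 1.185159
u_A = s / sqrt(n) = 1.185159 / sqrt(7) = 0.447948
u_B1 = 1.019 / sqrt(3) = 0.58831992
u_B2 = 0.525 / sqrt(3) = 0.30310889
uc = sqrt(0.447948^2 + 0.58831992^2 + 0.30310889^2) = 0.79915752
U = k * uc = 2 * 0.79915752
U = 1.5983

1.5983


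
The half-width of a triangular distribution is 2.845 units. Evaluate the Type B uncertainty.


u_B = half_width / sqrt(6)
u_B = 2.845 / 2.4494897
u_B = 1.1615

1.1615


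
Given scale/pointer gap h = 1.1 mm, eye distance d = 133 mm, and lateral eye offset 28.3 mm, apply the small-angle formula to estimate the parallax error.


error = h * offset / d
= 1.1 * 28.3 / 133
= 0.2341

0.2341


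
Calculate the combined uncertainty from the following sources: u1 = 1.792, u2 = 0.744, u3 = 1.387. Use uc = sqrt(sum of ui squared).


uc = sqrt(1.792^2 + 0.744^2 + 1.387^2)
uc = sqrt(5.688569)
uc = 2.3851

2.3851


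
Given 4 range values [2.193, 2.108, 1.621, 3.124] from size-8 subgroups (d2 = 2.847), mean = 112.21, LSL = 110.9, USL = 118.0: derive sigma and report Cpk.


R_bar = (2.193 + 2.108 + 1.621 + 3.124) / 4 = 2.2615
sigma = R_bar / d2 = 2.2615 / 2.847 = 0.79434492
Cp = (USL - LSL)/(6*sigma) = (118.0 - 110.9)/(6*0.79434492) = 1.4897
Cpu = (118.0 - 112.21)/(3*0.79434492) = 2.4297
Cpl = (112.21 - 110.9)/(3*0.79434492) = 0.5497
Cpk = min(Cpu, Cpl) = 0.5497

0.5497


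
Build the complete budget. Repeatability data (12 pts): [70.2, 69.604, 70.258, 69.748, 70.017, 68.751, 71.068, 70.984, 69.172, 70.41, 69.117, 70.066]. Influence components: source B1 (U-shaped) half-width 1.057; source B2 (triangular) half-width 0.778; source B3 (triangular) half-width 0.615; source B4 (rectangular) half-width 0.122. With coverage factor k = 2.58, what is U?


mean = (70.2 + 69.604 + 70.258 + 69.748 + 70.017 + 68.751 + 71.068 + 70.984 + 69.172 + 70.41 + 69.117 + 70.066) / 12 = 69.94958333
s = sqrt(sum((x - mean)^2)/(n-1)) = 0.71371505
u_A = s / sqrt(n) = 0.71371505 / sqrt(12) = 0.20603179
u_B1 = 1.057 / sqrt(2) = 0.74741187
u_B2 = 0.778 / sqrt(6) = 0.31761717
u_B3 = 0.615 / sqrt(6) = 0.2510727
u_B4 = 0.122 / sqrt(3) = 0.070436733
uc = sqrt(0.20603179^2 + 0.74741187^2 + 0.31761717^2 + 0.2510727^2 + 0.070436733^2) = 0.87746972
U = k * uc = 2.58 * 0.87746972
U = 2.2639

2.2639


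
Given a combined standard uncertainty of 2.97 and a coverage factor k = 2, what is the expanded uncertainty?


U = k * uc
U = 2 * 2.97
U = 5.9400

5.9400


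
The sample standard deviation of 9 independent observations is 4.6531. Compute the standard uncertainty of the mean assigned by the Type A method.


u_A = s / sqrt(n)
u_A = 4.6531 / sqrt(9)
u_A = 4.6531 / 3
u_A = 1.5510

1.5510


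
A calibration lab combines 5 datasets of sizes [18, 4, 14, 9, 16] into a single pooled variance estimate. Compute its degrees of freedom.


nu = sum_i (n_i - 1)
nu = ((18 - 1) + (4 - 1) + (14 - 1) + (9 - 1) + (16 - 1))
nu = 17 + 3 + 13 + 8 + 15
nu = 56

56


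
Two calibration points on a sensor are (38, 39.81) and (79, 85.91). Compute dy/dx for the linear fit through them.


slope = (y2 - y1) / (x2 - x1)
= (85.91 - 39.81) / (79 - 38)
= 46.1000 / 41
= 1.1244

1.1244


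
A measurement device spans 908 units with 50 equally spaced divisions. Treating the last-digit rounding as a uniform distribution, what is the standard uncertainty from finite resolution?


resolution = range / divisions
resolution = 908 / 50 = 18.16
u_res = resolution / (2*sqrt(3))
u_res = 18.16 / 3.4641016
u_res = 5.2423

5.2423


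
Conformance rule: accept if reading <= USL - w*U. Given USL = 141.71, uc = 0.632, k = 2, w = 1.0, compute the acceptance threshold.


U = k * uc = 2 * 0.632 = 1.264
guard band g = w * U = 1.0 * 1.264 = 1.264
AL = USL - g = 141.71 - 1.264
AL = 140.4460

140.4460


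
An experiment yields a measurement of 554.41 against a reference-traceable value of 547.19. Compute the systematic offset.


Systematic error = measured - true
= 554.41 - 547.19
= 7.2200

7.2200


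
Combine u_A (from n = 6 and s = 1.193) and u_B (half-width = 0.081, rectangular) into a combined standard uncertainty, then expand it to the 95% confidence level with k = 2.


u_A = s / sqrt(n) = 1.193 / sqrt(6) = 0.48704021
u_B = half_width / sqrt(3) = 0.081 / sqrt(3) = 0.046765372
uc = sqrt(u_A^2 + u_B^2) = sqrt(0.48704021^2 + 0.046765372^2) = 0.48928025
U = k * uc = 2 * 0.48928025
U = 0.9786

0.9786


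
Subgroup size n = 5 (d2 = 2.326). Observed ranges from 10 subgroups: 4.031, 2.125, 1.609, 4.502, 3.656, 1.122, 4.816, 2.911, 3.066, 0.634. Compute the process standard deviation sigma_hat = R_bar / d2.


R_bar = (4.031 + 2.125 + 1.609 + 4.502 + 3.656 + 1.122 + 4.816 + 2.911 + 3.066 + 0.634) / 10
R_bar = 28.472 / 10 = 2.8472
sigma_hat = R_bar / d2 = 2.8472 / 2.326 = 1.2241

1.2241


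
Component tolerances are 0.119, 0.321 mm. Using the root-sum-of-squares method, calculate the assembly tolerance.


RSS = sqrt(0.119^2 + 0.321^2)
= sqrt(0.117202)
= 0.3423

0.3423


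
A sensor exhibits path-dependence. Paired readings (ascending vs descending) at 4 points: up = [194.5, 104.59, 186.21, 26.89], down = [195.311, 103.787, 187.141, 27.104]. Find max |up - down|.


|194.5 - 195.311| = 0.8110
|104.59 - 103.787| = 0.8030
|186.21 - 187.141| = 0.9310
|26.89 - 27.104| = 0.2140
hysteresis = max(diffs) = 0.9310

0.9310


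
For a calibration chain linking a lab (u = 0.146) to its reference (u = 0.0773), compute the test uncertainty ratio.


TUR = u_lab / u_ref
= 0.146 / 0.0773
= 1.8887

1.8887


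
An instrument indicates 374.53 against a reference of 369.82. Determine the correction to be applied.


Correction = standard - reading
= 369.82 - 374.53
= -4.7100

-4.7100


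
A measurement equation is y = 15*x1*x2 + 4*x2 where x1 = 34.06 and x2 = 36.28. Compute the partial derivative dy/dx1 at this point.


y = 15*x1*x2 + 4*x2
dy/dx1 = 15*x2
Evaluate at x2 = 36.28: c1 = 15 * 36.28
c1 = 544.2000

544.2000


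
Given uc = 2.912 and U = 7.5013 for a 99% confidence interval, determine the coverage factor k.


k = U / uc
k = 7.5013 / 2.912
k = 2.576

2.576


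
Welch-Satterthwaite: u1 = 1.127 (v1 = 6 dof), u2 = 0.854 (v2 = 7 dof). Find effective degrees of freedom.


uc = sqrt(u1^2 + u2^2) = sqrt(1.127^2 + 0.854^2) = 1.4140173
v_eff = uc^4 / (u1^4/v1 + u2^4/v2)
= 1.4140173^4 / (1.127^4/6 + 0.854^4/7)
= 3.99778 / 0.34485725
v_eff = 11.5926

11.5926


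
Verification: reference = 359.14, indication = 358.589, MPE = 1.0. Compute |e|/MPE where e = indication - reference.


e = indication - reference = 358.589 - 359.14 = -0.5510
|e| = 0.5510
ratio = |e| / MPE = 0.5510 / 1.0
ratio = 0.5510

0.5510


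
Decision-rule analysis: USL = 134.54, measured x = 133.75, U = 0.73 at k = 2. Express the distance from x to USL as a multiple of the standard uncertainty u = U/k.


u = U / k = 0.73 / 2 = 0.365
margin = |USL - x| = |134.54 - 133.75| = 0.79
z = margin / u = 0.79 / 0.365
z = 2.1644

2.1644


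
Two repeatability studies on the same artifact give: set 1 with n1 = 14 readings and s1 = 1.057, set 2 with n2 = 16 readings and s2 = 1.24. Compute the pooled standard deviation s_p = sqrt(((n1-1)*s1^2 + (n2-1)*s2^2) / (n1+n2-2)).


s_p = sqrt(((n1-1)*s1^2 + (n2-1)*s2^2) / (n1+n2-2))
numerator = (14-1)*1.057^2 + (16-1)*1.24^2 = 14.524237 + 23.064 = 37.588237
denominator = 14 + 16 - 2 = 28
s_p^2 = 37.588237 / 28 = 1.342437
s_p = sqrt(1.342437) = 1.1586

1.1586


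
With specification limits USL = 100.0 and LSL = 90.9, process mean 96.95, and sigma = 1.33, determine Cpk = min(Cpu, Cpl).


Cpu = (USL - mean) / (3*sigma) = (100.0 - 96.95) / (3*1.33) = 0.7644
Cpl = (mean - LSL) / (3*sigma) = (96.95 - 90.9) / (3*1.33) = 1.5163
Cpk = min(Cpu, Cpl) = 0.7644

0.7644


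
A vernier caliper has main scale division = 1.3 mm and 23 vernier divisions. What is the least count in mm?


LC = MSD / n_div
= 1.3 / 23
= 0.0565

0.0565


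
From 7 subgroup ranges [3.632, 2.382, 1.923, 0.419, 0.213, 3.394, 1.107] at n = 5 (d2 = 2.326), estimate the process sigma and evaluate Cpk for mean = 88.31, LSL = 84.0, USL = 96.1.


R_bar = (3.632 + 2.382 + 1.923 + 0.419 + 0.213 + 3.394 + 1.107) / 7 = 1.8671429
sigma = R_bar / d2 = 1.8671429 / 2.326 = 0.80272696
Cp = (USL - LSL)/(6*sigma) = (96.1 - 84.0)/(6*0.80272696) = 2.5123
Cpu = (96.1 - 88.31)/(3*0.80272696) = 3.2348
Cpl = (88.31 - 84.0)/(3*0.80272696) = 1.7897
Cpk = min(Cpu, Cpl) = 1.7897

1.7897


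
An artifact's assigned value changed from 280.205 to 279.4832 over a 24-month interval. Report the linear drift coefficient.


rate = (v2 - v1) / months
= (279.4832 - 280.205) / 24
= -0.7218 / 24
= -0.0301

-0.0301


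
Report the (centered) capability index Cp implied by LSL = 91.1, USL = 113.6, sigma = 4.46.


Cp = (USL - LSL) / (6 * sigma)
= (113.6 - 91.1) / (6 * 4.46)
= 22.5000 / 26.7600
= 0.8408

0.8408


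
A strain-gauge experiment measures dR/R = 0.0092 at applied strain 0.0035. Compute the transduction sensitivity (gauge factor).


GF = (dR/R) / epsilon
= 0.0092 / 0.0035
= 2.6286

2.6286


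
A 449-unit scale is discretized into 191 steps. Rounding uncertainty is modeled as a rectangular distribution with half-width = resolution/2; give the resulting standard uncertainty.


resolution = range / divisions
resolution = 449 / 191 = 2.3507853
u_res = resolution / (2*sqrt(3))
u_res = 2.3507853 / 3.4641016
u_res = 0.6786

0.6786


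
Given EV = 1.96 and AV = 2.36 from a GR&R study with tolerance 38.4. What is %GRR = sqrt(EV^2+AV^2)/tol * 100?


GRR = sqrt(EV^2 + AV^2) = sqrt(1.96^2 + 2.36^2) = 3.0677679
%GRR = GRR / tol * 100 = 3.0677679 / 38.4 * 100
%GRR = 7.9890

7.9890


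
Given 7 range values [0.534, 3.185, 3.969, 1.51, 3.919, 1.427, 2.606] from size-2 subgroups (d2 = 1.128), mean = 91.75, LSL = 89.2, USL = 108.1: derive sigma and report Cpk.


R_bar = (0.534 + 3.185 + 3.969 + 1.51 + 3.919 + 1.427 + 2.606) / 7 = 2.45
sigma = R_bar / d2 = 2.45 / 1.128 = 2.1719858
Cp = (USL - LSL)/(6*sigma) = (108.1 - 89.2)/(6*2.1719858) = 1.4503
Cpu = (108.1 - 91.75)/(3*2.1719858) = 2.5092
Cpl = (91.75 - 89.2)/(3*2.1719858) = 0.3913
Cpk = min(Cpu, Cpl) = 0.3913

0.3913


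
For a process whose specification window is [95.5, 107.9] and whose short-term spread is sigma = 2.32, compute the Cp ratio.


Cp = (USL - LSL) / (6 * sigma)
= (107.9 - 95.5) / (6 * 2.32)
= 12.4000 / 13.9200
= 0.8908

0.8908


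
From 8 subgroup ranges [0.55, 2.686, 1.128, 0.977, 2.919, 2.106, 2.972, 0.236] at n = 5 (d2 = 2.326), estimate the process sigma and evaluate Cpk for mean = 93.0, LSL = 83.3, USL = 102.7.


R_bar = (0.55 + 2.686 + 1.128 + 0.977 + 2.919 + 2.106 + 2.972 + 0.236) / 8 = 1.69675
sigma = R_bar / d2 = 1.69675 / 2.326 = 0.7294712
Cp = (USL - LSL)/(6*sigma) = (102.7 - 83.3)/(6*0.7294712) = 4.4324
Cpu = (102.7 - 93.0)/(3*0.7294712) = 4.4324
Cpl = (93.0 - 83.3)/(3*0.7294712) = 4.4324
Cpk = min(Cpu, Cpl) = 4.4324

4.4324


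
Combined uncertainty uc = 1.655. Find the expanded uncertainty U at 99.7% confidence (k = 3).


U = k * uc
U = 3 * 1.655
U = 4.9650

4.9650


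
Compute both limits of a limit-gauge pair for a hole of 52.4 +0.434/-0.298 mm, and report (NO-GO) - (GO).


GO = nominal - lower_tol (smallest hole = maximum material condition)
GO = 52.4 - 0.298 = 52.102
NO-GO = nominal + upper_tol (largest hole = least material condition)
NO-GO = 52.4 + 0.434 = 52.834
spread = NO-GO - GO = 52.834 - 52.102 = 0.7320

0.7320


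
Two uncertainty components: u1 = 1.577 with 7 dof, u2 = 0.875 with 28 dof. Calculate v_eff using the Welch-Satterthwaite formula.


uc = sqrt(u1^2 + u2^2) = sqrt(1.577^2 + 0.875^2) = 1.8034839
v_eff = uc^4 / (u1^4/v1 + u2^4/v2)
= 1.8034839^4 / (1.577^4/7 + 0.875^4/28)
= 10.579109 / 0.90448018
v_eff = 11.6963

11.6963


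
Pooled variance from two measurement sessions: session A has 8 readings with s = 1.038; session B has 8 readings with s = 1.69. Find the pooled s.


s_p = sqrt(((n1-1)*s1^2 + (n2-1)*s2^2) / (n1+n2-2))
numerator = (8-1)*1.038^2 + (8-1)*1.69^2 = 7.542108 + 19.9927 = 27.534808
denominator = 8 + 8 - 2 = 14
s_p^2 = 27.534808 / 14 = 1.966772
s_p = sqrt(1.966772) = 1.4024

1.4024


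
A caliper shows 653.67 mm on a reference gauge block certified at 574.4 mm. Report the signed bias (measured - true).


Systematic error = measured - true
= 653.67 - 574.4
= 79.2700

79.2700


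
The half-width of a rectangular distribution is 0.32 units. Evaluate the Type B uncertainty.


u_B = half_width / sqrt(3)
u_B = 0.32 / 1.7320508
u_B = 0.1848

0.1848


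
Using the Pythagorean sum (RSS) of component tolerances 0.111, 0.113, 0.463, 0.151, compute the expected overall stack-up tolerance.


RSS = sqrt(0.111^2 + 0.113^2 + 0.463^2 + 0.151^2)
= sqrt(0.26226)
= 0.5121

0.5121


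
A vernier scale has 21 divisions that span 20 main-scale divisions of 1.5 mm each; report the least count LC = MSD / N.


LC = MSD / n_div
= 1.5 / 21
= 0.0714

0.0714


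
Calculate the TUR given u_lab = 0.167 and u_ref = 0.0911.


TUR = u_lab / u_ref
= 0.167 / 0.0911
= 1.8332

1.8332


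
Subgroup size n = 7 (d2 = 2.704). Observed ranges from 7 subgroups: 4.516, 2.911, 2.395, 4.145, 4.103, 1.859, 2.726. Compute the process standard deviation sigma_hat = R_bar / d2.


R_bar = (4.516 + 2.911 + 2.395 + 4.145 + 4.103 + 1.859 + 2.726) / 7
R_bar = 22.655 / 7 = 3.2364286
sigma_hat = R_bar / d2 = 3.2364286 / 2.704 = 1.1969

1.1969


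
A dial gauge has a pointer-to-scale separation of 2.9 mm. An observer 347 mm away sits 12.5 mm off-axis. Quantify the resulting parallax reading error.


error = h * offset / d
= 2.9 * 12.5 / 347
= 0.1045

0.1045


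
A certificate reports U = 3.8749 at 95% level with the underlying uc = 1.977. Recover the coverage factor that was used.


k = U / uc
k = 3.8749 / 1.977
k = 1.96

1.96


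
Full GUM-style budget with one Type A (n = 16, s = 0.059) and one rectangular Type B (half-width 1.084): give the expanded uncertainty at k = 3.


u_A = s / sqrt(n) = 0.059 / sqrt(16) = 0.01475
u_B = half_width / sqrt(3) = 1.084 / sqrt(3) = 0.62584769
uc = sqrt(u_A^2 + u_B^2) = sqrt(0.01475^2 + 0.62584769^2) = 0.62602148
U = k * uc = 3 * 0.62602148
U = 1.8781

1.8781


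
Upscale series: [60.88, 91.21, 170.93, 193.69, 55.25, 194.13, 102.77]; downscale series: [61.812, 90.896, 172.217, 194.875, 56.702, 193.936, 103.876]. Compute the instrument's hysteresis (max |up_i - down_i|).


|60.88 - 61.812| = 0.9320
|91.21 - 90.896| = 0.3140
|170.93 - 172.217| = 1.2870
|193.69 - 194.875| = 1.1850
|55.25 - 56.702| = 1.4520
|194.13 - 193.936| = 0.1940
|102.77 - 103.876| = 1.1060
hysteresis = max(diffs) = 1.4520

1.4520


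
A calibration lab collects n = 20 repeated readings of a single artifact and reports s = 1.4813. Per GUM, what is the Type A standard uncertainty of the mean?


u_A = s / sqrt(n)
u_A = 1.4813 / sqrt(20)
u_A = 1.4813 / 4.472136
u_A = 0.3312

0.3312


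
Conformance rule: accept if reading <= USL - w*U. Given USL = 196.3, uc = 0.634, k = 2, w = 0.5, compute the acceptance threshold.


U = k * uc = 2 * 0.634 = 1.268
guard band g = w * U = 0.5 * 1.268 = 0.634
AL = USL - g = 196.3 - 0.634
AL = 195.6660

195.6660


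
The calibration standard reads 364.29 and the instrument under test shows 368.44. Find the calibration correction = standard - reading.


Correction = standard - reading
= 364.29 - 368.44
= -4.1500

-4.1500


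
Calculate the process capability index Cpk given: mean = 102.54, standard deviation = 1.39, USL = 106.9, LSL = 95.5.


Cpu = (USL - mean) / (3*sigma) = (106.9 - 102.54) / (3*1.39) = 1.0456
Cpl = (mean - LSL) / (3*sigma) = (102.54 - 95.5) / (3*1.39) = 1.6882
Cpk = min(Cpu, Cpl) = 1.0456

1.0456


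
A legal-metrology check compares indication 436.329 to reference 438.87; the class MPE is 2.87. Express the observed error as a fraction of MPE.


e = indication - reference = 436.329 - 438.87 = -2.5410
|e| = 2.5410
ratio = |e| / MPE = 2.5410 / 2.87
ratio = 0.8854

0.8854


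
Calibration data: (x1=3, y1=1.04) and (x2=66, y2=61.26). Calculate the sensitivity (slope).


slope = (y2 - y1) / (x2 - x1)
= (61.26 - 1.04) / (66 - 3)
= 60.2200 / 63
= 0.9559

0.9559


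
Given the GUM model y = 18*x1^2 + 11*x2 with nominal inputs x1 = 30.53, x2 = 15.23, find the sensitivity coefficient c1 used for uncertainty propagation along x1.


y = 18*x1^2 + 11*x2
dy/dx1 = 2*18*x1
Evaluate at x1 = 30.53: c1 = 36 * 30.53
c1 = 1099.0800

1099.0800


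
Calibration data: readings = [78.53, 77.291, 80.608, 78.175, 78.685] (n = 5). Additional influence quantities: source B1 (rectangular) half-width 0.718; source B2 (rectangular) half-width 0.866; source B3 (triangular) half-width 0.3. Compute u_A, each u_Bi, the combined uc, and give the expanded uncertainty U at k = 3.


mean = (78.53 + 77.291 + 80.608 + 78.175 + 78.685) / 5 = 78.6578
s = sqrt(sum((x - mean)^2)/(n-1)) = 1.2167159
u_A = s / sqrt(n) = 1.2167159 / sqrt(5) = 0.54413189
u_B1 = 0.718 / sqrt(3) = 0.41453749
u_B2 = 0.866 / sqrt(3) = 0.49998533
u_B3 = 0.3 / sqrt(6) = 0.12247449
uc = sqrt(0.54413189^2 + 0.41453749^2 + 0.49998533^2 + 0.12247449^2) = 0.8560994
U = k * uc = 3 * 0.8560994
U = 2.5683

2.5683


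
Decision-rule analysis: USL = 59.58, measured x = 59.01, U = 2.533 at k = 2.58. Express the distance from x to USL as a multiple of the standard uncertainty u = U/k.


u = U / k = 2.533 / 2.58 = 0.98178295
margin = |USL - x| = |59.58 - 59.01| = 0.57
z = margin / u = 0.57 / 0.98178295
z = 0.5806

0.5806


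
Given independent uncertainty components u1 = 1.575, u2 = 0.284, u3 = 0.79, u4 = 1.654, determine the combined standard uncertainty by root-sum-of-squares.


uc = sqrt(1.575^2 + 0.284^2 + 0.79^2 + 1.654^2)
uc = sqrt(5.921097)
uc = 2.4333

2.4333


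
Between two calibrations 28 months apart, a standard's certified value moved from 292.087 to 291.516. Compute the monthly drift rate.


rate = (v2 - v1) / months
= (291.516 - 292.087) / 28
= -0.5710 / 28
= -0.0204

-0.0204


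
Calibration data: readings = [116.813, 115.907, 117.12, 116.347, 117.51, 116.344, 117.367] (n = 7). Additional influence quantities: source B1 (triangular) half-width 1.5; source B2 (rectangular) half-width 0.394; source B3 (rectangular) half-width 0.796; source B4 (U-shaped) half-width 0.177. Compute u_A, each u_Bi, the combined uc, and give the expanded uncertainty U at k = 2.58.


mean = (116.813 + 115.907 + 117.12 + 116.347 + 117.51 + 116.344 + 117.367) / 7 = 116.7725714
s = sqrt(sum((x - mean)^2)/(n-1)) = 0.59630609
u_A = s / sqrt(n) = 0.59630609 / sqrt(7) = 0.22538252
u_B1 = 1.5 / sqrt(6) = 0.61237244
u_B2 = 0.394 / sqrt(3) = 0.22747601
u_B3 = 0.796 / sqrt(3) = 0.45957081
u_B4 = 0.177 / sqrt(2) = 0.1251579
uc = sqrt(0.22538252^2 + 0.61237244^2 + 0.22747601^2 + 0.45957081^2 + 0.1251579^2) = 0.83929283
U = k * uc = 2.58 * 0.83929283
U = 2.1654

2.1654


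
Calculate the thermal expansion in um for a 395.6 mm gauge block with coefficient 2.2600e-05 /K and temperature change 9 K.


dL = L * alpha * dT
= 395.6 * 2.2600e-05 * 9
= 0.0804650 mm
dL_um = 0.0804650 * 1000 = 80.4650 um

80.4650


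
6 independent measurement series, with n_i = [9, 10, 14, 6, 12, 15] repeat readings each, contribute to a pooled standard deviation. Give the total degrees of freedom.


nu = sum_i (n_i - 1)
nu = ((9 - 1) + (10 - 1) + (14 - 1) + (6 - 1) + (12 - 1) + (15 - 1))
nu = 8 + 9 + 13 + 5 + 11 + 14
nu = 60

60


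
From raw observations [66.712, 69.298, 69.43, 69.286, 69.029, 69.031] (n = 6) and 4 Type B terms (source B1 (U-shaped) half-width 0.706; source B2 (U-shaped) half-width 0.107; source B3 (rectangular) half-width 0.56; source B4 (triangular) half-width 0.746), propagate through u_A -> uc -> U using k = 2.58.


mean = (66.712 + 69.298 + 69.43 + 69.286 + 69.029 + 69.031) / 6 = 68.79766667
s = sqrt(sum((x - mean)^2)/(n-1)) = 1.0340806
u_A = s / sqrt(n) = 1.0340806 / sqrt(6) = 0.42216164
u_B1 = 0.706 / sqrt(2) = 0.49921739
u_B2 = 0.107 / sqrt(2) = 0.075660426
u_B3 = 0.56 / sqrt(3) = 0.32331615
u_B4 = 0.746 / sqrt(6) = 0.30455322
uc = sqrt(0.42216164^2 + 0.49921739^2 + 0.075660426^2 + 0.32331615^2 + 0.30455322^2) = 0.79400815
U = k * uc = 2.58 * 0.79400815
U = 2.0485

2.0485


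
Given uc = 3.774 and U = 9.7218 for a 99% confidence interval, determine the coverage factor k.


k = U / uc
k = 9.7218 / 3.774
k = 2.576

2.576


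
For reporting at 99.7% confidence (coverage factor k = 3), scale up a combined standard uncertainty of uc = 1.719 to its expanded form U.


U = k * uc
U = 3 * 1.719
U = 5.1570

5.1570


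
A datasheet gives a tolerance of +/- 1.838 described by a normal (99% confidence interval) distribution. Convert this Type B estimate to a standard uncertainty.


u_B = half_width / 2.576
u_B = 1.838 / 2.576
u_B = 0.7135

0.7135


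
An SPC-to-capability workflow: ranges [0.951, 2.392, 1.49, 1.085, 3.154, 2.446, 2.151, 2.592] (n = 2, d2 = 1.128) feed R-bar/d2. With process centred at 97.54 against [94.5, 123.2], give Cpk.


R_bar = (0.951 + 2.392 + 1.49 + 1.085 + 3.154 + 2.446 + 2.151 + 2.592) / 8 = 2.032625
sigma = R_bar / d2 = 2.032625 / 1.128 = 1.8019725
Cp = (USL - LSL)/(6*sigma) = (123.2 - 94.5)/(6*1.8019725) = 2.6545
Cpu = (123.2 - 97.54)/(3*1.8019725) = 4.7467
Cpl = (97.54 - 94.5)/(3*1.8019725) = 0.5623
Cpk = min(Cpu, Cpl) = 0.5623

0.5623


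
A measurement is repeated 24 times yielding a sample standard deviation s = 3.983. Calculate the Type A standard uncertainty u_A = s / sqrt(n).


u_A = s / sqrt(n)
u_A = 3.983 / sqrt(24)
u_A = 3.983 / 4.8989795
u_A = 0.8130

0.8130


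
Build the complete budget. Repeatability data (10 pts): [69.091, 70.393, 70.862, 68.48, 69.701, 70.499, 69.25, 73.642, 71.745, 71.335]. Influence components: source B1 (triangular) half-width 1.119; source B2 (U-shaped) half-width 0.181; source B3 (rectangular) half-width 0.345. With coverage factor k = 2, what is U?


mean = (69.091 + 70.393 + 70.862 + 68.48 + 69.701 + 70.499 + 69.25 + 73.642 + 71.745 + 71.335) / 10 = 70.4998
s = sqrt(sum((x - mean)^2)/(n-1)) = 1.5102792
u_A = s / sqrt(n) = 1.5102792 / sqrt(10) = 0.47759222
u_B1 = 1.119 / sqrt(6) = 0.45682984
u_B2 = 0.181 / sqrt(2) = 0.12798633
u_B3 = 0.345 / sqrt(3) = 0.19918584
uc = sqrt(0.47759222^2 + 0.45682984^2 + 0.12798633^2 + 0.19918584^2) = 0.70202801
U = k * uc = 2 * 0.70202801
U = 1.4041

1.4041


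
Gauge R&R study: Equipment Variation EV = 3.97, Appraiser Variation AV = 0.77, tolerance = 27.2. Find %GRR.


GRR = sqrt(EV^2 + AV^2) = sqrt(3.97^2 + 0.77^2) = 4.0439832
%GRR = GRR / tol * 100 = 4.0439832 / 27.2 * 100
%GRR = 14.8676

14.8676


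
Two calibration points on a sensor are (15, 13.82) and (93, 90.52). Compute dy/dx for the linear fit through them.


slope = (y2 - y1) / (x2 - x1)
= (90.52 - 13.82) / (93 - 15)
= 76.7000 / 78
= 0.9833

0.9833


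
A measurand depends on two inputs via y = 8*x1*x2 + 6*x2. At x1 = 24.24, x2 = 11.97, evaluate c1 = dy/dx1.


y = 8*x1*x2 + 6*x2
dy/dx1 = 8*x2
Evaluate at x2 = 11.97: c1 = 8 * 11.97
c1 = 95.7600

95.7600


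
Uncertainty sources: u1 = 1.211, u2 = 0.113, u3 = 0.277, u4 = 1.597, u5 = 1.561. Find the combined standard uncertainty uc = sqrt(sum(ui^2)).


uc = sqrt(1.211^2 + 0.113^2 + 0.277^2 + 1.597^2 + 1.561^2)
uc = sqrt(6.543149)
uc = 2.5580

2.5580


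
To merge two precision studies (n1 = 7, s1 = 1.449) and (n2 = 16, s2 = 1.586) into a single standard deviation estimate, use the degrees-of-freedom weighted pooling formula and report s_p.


s_p = sqrt(((n1-1)*s1^2 + (n2-1)*s2^2) / (n1+n2-2))
numerator = (7-1)*1.449^2 + (16-1)*1.586^2 = 12.597606 + 37.73094 = 50.328546
denominator = 7 + 16 - 2 = 21
s_p^2 = 50.328546 / 21 = 2.3965974
s_p = sqrt(2.3965974) = 1.5481

1.5481


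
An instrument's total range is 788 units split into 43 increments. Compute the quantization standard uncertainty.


resolution = range / divisions
resolution = 788 / 43 = 18.325581
u_res = resolution / (2*sqrt(3))
u_res = 18.325581 / 3.4641016
u_res = 5.2901

5.2901


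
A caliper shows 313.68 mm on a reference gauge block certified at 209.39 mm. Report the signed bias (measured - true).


Systematic error = measured - true
= 313.68 - 209.39
= 104.2900

104.2900


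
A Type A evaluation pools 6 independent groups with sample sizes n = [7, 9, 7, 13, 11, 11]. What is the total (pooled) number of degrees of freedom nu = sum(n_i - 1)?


nu = sum_i (n_i - 1)
nu = ((7 - 1) + (9 - 1) + (7 - 1) + (13 - 1) + (11 - 1) + (11 - 1))
nu = 6 + 8 + 6 + 12 + 10 + 10
nu = 52

52


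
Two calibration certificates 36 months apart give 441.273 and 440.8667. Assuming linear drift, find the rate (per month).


rate = (v2 - v1) / months
= (440.8667 - 441.273) / 36
= -0.4063 / 36
= -0.0113

-0.0113


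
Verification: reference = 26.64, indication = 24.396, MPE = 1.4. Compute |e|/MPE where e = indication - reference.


e = indication - reference = 24.396 - 26.64 = -2.2440
|e| = 2.2440
ratio = |e| / MPE = 2.2440 / 1.4
ratio = 1.6029

1.6029


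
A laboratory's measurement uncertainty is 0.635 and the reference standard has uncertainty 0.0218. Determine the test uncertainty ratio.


TUR = u_lab / u_ref
= 0.635 / 0.0218
= 29.1284

29.1284


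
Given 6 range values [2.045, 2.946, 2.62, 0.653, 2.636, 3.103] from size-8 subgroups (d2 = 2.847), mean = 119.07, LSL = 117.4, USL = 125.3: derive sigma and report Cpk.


R_bar = (2.045 + 2.946 + 2.62 + 0.653 + 2.636 + 3.103) / 6 = 2.3338333
sigma = R_bar / d2 = 2.3338333 / 2.847 = 0.81975177
Cp = (USL - LSL)/(6*sigma) = (125.3 - 117.4)/(6*0.81975177) = 1.6062
Cpu = (125.3 - 119.07)/(3*0.81975177) = 2.5333
Cpl = (119.07 - 117.4)/(3*0.81975177) = 0.6791
Cpk = min(Cpu, Cpl) = 0.6791

0.6791


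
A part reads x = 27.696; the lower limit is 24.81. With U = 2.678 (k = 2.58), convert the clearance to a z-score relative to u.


u = U / k = 2.678 / 2.58 = 1.0379845
margin = |LSL - x| = |24.81 - 27.696| = 2.886
z = margin / u = 2.886 / 1.0379845
z = 2.7804

2.7804


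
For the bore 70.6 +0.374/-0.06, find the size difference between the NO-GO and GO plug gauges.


GO = nominal - lower_tol (smallest hole = maximum material condition)
GO = 70.6 - 0.06 = 70.54
NO-GO = nominal + upper_tol (largest hole = least material condition)
NO-GO = 70.6 + 0.374 = 70.974
spread = NO-GO - GO = 70.974 - 70.54 = 0.4340

0.4340


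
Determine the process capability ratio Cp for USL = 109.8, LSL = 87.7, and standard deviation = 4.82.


Cp = (USL - LSL) / (6 * sigma)
= (109.8 - 87.7) / (6 * 4.82)
= 22.1000 / 28.9200
= 0.7642

0.7642


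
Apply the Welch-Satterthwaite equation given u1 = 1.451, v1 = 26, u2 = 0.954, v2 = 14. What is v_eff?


uc = sqrt(u1^2 + u2^2) = sqrt(1.451^2 + 0.954^2) = 1.7365244
v_eff = uc^4 / (u1^4/v1 + u2^4/v2)
= 1.7365244^4 / (1.451^4/26 + 0.954^4/14)
= 9.0933427 / 0.22965406
v_eff = 39.5958

39.5958


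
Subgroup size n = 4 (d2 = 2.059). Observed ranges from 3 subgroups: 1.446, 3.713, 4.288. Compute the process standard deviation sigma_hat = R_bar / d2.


R_bar = (1.446 + 3.713 + 4.288) / 3
R_bar = 9.447 / 3 = 3.149
sigma_hat = R_bar / d2 = 3.149 / 2.059 = 1.5294

1.5294


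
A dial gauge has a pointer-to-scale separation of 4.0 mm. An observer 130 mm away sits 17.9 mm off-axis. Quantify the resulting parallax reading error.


error = h * offset / d
= 4.0 * 17.9 / 130
= 0.5508

0.5508


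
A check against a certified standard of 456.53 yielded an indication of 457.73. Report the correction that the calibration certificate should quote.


Correction = standard - reading
= 456.53 - 457.73
= -1.2000

-1.2000


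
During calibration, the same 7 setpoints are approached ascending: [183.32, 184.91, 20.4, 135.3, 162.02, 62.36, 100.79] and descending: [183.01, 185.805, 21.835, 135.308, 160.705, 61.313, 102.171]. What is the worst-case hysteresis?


|183.32 - 183.01| = 0.3100
|184.91 - 185.805| = 0.8950
|20.4 - 21.835| = 1.4350
|135.3 - 135.308| = 0.0080
|162.02 - 160.705| = 1.3150
|62.36 - 61.313| = 1.0470
|100.79 - 102.171| = 1.3810
hysteresis = max(diffs) = 1.4350

1.4350


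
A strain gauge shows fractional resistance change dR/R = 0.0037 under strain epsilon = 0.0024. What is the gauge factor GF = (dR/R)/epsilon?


GF = (dR/R) / epsilon
= 0.0037 / 0.0024
= 1.5417

1.5417


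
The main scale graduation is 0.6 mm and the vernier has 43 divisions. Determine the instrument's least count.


LC = MSD / n_div
= 0.6 / 43
= 0.0140

0.0140


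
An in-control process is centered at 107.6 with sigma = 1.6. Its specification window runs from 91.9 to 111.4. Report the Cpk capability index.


Cpu = (USL - mean) / (3*sigma) = (111.4 - 107.6) / (3*1.6) = 0.7917
Cpl = (mean - LSL) / (3*sigma) = (107.6 - 91.9) / (3*1.6) = 3.2708
Cpk = min(Cpu, Cpl) = 0.7917

0.7917


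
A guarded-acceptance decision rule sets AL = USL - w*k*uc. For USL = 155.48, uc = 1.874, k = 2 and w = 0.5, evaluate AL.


U = k * uc = 2 * 1.874 = 3.748
guard band g = w * U = 0.5 * 3.748 = 1.874
AL = USL - g = 155.48 - 1.874
AL = 153.6060

153.6060


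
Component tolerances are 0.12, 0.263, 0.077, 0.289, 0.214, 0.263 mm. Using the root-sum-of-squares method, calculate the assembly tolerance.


RSS = sqrt(0.12^2 + 0.263^2 + 0.077^2 + 0.289^2 + 0.214^2 + 0.263^2)
= sqrt(0.287984)
= 0.5366

0.5366


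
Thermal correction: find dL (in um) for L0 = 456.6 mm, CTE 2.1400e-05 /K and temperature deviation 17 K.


dL = L * alpha * dT
= 456.6 * 2.1400e-05 * 17
= 0.1661111 mm
dL_um = 0.1661111 * 1000 = 166.1111 um

166.1111


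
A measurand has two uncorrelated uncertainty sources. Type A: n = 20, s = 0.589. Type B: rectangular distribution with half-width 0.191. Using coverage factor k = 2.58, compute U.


u_A = s / sqrt(n) = 0.589 / sqrt(20) = 0.1317044
u_B = half_width / sqrt(3) = 0.191 / sqrt(3) = 0.1102739
uc = sqrt(u_A^2 + u_B^2) = sqrt(0.1317044^2 + 0.1102739^2) = 0.17177422
U = k * uc = 2.58 * 0.17177422
U = 0.4432

0.4432


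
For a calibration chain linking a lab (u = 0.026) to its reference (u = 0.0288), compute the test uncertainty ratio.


TUR = u_lab / u_ref
= 0.026 / 0.0288
= 0.9028

0.9028


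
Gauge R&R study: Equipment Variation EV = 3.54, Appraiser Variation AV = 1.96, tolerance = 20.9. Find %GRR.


GRR = sqrt(EV^2 + AV^2) = sqrt(3.54^2 + 1.96^2) = 4.0463811
%GRR = GRR / tol * 100 = 4.0463811 / 20.9 * 100
%GRR = 19.3607

19.3607


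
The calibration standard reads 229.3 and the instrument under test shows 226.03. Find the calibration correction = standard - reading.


Correction = standard - reading
= 229.3 - 226.03
= 3.2700

3.2700


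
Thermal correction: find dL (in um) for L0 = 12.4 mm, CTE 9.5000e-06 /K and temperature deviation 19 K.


dL = L * alpha * dT
= 12.4 * 9.5000e-06 * 19
= 0.0022382 mm
dL_um = 0.0022382 * 1000 = 2.2382 um

2.2382


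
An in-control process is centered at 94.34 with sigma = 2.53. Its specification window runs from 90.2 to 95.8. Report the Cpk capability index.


Cpu = (USL - mean) / (3*sigma) = (95.8 - 94.34) / (3*2.53) = 0.1924
Cpl = (mean - LSL) / (3*sigma) = (94.34 - 90.2) / (3*2.53) = 0.5455
Cpk = min(Cpu, Cpl) = 0.1924

0.1924
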